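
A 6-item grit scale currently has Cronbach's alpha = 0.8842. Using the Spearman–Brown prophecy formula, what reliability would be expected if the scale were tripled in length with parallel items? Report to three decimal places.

Length factor m = 3
α' = m·α / (1 + (m−1)·α)
   = 3 × 0.8842 / (1 + (3 − 1) × 0.8842)
   = 2.6526 / 2.7684 = 0.958

predicted reliability = 0.958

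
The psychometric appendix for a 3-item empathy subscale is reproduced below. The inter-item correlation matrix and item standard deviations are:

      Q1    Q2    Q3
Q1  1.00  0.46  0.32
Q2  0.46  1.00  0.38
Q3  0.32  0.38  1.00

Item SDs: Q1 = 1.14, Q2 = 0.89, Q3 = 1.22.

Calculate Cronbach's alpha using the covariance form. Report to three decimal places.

Σσ²ᵢ = 1.14² + 0.89² + 1.22² = 3.5801
Covariances σ_ij = r_ij · s_i · s_j:
  σ(Q1,Q2) = 0.46 × 1.14 × 0.89 = 0.4667
  σ(Q1,Q3) = 0.32 × 1.14 × 1.22 = 0.4451
  σ(Q2,Q3) = 0.38 × 0.89 × 1.22 = 0.4126
σ²_T = Σσ²ᵢ + 2·Σσ_ij = 3.5801 + 2 × 1.3244 = 6.2289
α = (3/2)·(1 − 3.5801/6.2289) = 0.638

α = 0.638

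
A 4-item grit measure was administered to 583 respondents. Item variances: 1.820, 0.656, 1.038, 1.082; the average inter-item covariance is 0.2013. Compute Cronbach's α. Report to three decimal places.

Σσᵢ² = 1.820 + 0.656 + 1.038 + 1.082 = 4.596
Sum of the 6 distinct covariances = 6 × 0.2013 = 1.2078
σ²_total = Σσᵢ² + 2·Σcov = 4.596 + 2 × 1.2078 = 7.0116
α = (4/3)·(1 − 4.596/7.0116) = 0.459

Cronbach's α = 0.459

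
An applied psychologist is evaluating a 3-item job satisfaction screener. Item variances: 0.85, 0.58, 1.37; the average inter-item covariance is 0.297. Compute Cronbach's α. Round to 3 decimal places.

sum of item variances = 0.85 + 0.58 + 1.37 = 2.80
Sum of the 3 distinct covariances = 3 × 0.297 = 0.891
σ²_T = sum of item variances + 2·Σcov = 2.80 + 2 × 0.891 = 4.582
α = (3/2)·(1 − 2.80/4.582) = 0.583

α = 0.583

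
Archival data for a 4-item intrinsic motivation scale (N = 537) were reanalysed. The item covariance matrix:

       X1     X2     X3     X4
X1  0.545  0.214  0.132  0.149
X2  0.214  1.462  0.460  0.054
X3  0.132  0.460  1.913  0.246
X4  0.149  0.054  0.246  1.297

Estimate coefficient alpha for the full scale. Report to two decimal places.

Σσ²ᵢ = 0.545 + 1.462 + 1.913 + 1.297 = 5.217
Σ_{i<j} σ_ij = 1.255
σ²_total = 5.217 + 2 × 1.255 = 7.727
α = (k/(k−1))·(1 − Σσ²ᵢ/σ²_total) = (4/3)·(1 − 5.217/7.727) = 0.43

α = 0.43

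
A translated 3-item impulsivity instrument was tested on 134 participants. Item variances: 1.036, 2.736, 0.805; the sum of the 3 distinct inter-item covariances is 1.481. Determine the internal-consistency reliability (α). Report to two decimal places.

sum of item variances = 1.036 + 2.736 + 0.805 = 4.577
Sum of distinct covariances = 1.481
σ²_total = sum of item variances + 2·Σcov = 4.577 + 2 × 1.481 = 7.539
α = (3/2)·(1 − 4.577/7.539) = 0.59

α = 0.59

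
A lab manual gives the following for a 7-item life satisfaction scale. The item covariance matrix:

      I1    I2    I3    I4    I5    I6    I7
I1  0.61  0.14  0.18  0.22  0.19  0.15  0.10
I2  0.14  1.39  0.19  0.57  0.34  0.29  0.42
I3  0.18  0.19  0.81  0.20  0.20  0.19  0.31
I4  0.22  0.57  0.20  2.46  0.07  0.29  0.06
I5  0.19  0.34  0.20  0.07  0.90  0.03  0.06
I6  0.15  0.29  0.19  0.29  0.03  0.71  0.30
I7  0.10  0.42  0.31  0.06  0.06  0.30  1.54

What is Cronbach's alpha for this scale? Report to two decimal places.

sum of item variances = 0.61 + 1.39 + 0.81 + 2.46 + 0.90 + 0.71 + 1.54 = 8.42
Sum of off-diagonal covariances = 4.50
Var(T) = 8.42 + 2 × 4.50 = 17.42
α = (k/(k−1))·(1 − sum of item variances/Var(T)) = (7/6)·(1 − 8.42/17.42) = 0.60

Cronbach's alpha = 0.60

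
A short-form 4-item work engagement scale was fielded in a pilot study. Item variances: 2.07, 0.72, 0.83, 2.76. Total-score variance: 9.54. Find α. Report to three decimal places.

Σσᵢ² = 2.07 + 0.72 + 0.83 + 2.76 = 6.38
α = (k/(k−1))·(1 − Σσᵢ²/σ²_total) = (4/3)·(1 − 6.38/9.54) = 0.442

α = 0.442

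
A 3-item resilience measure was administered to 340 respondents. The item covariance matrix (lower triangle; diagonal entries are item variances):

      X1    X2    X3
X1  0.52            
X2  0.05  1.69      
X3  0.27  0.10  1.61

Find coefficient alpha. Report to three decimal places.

coefficient alpha = 0.270

sum of item variances = 0.52 + 1.69 + 1.61 = 3.82
Sum of the distinct covariances = 0.42
σ²_total = 3.82 + 2 × 0.42 = 4.66
α = (k/(k−1))·(1 − sum of item variances/σ²_total) = (3/2)·(1 − 3.82/4.66) = 0.270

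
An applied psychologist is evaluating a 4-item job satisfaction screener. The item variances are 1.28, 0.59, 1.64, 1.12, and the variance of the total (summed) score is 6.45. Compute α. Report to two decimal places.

α = 0.38

sum of item variances = 1.28 + 0.59 + 1.64 + 1.12 = 4.63
α = (k/(k−1))·(1 − sum of item variances/σ²_total) = (4/3)·(1 − 4.63/6.45) = 0.38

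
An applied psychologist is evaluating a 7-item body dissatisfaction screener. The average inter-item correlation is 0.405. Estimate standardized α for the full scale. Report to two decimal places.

Standardized α = k·r̄ / (1 + (k−1)·r̄) = 7 × 0.405 / (1 + 6 × 0.405)
  = 2.8350 / 3.4300 = 0.83

α = 0.83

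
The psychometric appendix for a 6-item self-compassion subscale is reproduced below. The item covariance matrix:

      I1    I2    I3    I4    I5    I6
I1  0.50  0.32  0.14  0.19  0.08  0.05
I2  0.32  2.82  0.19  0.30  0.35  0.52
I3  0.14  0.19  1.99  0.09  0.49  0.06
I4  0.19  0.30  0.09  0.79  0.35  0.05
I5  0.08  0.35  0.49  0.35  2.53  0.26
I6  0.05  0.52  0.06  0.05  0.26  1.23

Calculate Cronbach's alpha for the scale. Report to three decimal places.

sum of item variances = 0.50 + 2.82 + 1.99 + 0.79 + 2.53 + 1.23 = 9.86
Sum of off-diagonal covariances = 3.44
Var(T) = 9.86 + 2 × 3.44 = 16.74
α = (k/(k−1))·(1 − sum of item variances/Var(T)) = (6/5)·(1 − 9.86/16.74) = 0.493

α = 0.493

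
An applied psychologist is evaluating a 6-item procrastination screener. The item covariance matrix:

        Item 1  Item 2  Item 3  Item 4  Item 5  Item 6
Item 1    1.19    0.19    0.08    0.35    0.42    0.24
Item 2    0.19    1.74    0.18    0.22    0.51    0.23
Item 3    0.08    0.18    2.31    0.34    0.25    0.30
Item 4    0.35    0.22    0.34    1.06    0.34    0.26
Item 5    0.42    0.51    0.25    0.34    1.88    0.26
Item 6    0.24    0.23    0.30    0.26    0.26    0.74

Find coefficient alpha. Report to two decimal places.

coefficient alpha = 0.58

Σσᵢ² = 1.19 + 1.74 + 2.31 + 1.06 + 1.88 + 0.74 = 8.92
Sum of the distinct covariances = 4.17
Var(T) = 8.92 + 2 × 4.17 = 17.26
α = (k/(k−1))·(1 − Σσᵢ²/Var(T)) = (6/5)·(1 − 8.92/17.26) = 0.58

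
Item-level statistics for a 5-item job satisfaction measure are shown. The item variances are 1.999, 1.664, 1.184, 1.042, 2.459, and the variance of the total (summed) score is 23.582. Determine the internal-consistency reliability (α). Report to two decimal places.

Σσᵢ² = 1.999 + 1.664 + 1.184 + 1.042 + 2.459 = 8.348
α = (k/(k−1))·(1 − Σσᵢ²/σ²_total) = (5/4)·(1 − 8.348/23.582) = 0.81

α = 0.81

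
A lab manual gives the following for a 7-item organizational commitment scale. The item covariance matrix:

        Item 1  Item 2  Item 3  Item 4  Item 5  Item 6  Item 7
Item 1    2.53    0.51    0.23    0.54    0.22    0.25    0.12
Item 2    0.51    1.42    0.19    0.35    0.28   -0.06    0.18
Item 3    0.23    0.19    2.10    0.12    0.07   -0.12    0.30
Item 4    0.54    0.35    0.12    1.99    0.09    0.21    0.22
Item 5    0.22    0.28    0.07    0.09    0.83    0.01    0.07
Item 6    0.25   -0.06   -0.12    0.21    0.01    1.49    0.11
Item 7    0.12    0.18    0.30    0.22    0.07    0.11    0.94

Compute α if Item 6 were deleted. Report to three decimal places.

Remaining items: Item 1, Item 2, Item 3, Item 4, Item 5, Item 7 (k = 6).
sum of item variances = 2.53 + 1.42 + 2.10 + 1.99 + 0.83 + 0.94 = 9.81
σ²_T = 9.81 + 2 × 3.49 = 16.79
α (item deleted) = (6/5)·(1 − 9.81/16.79) = 0.499

α = 0.499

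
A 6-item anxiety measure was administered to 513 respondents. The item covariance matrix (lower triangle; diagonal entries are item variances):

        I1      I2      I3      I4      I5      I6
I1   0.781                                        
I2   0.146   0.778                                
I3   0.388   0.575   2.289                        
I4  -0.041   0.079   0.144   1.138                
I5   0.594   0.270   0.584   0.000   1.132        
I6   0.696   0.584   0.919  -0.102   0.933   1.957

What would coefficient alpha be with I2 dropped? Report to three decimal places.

Remaining items: I1, I3, I4, I5, I6 (k = 5).
Σσ²ᵢ = 0.781 + 2.289 + 1.138 + 1.132 + 1.957 = 7.297
σ²_T = 7.297 + 2 × 4.115 = 15.527
α (item deleted) = (5/4)·(1 − 7.297/15.527) = 0.663

coefficient alpha = 0.663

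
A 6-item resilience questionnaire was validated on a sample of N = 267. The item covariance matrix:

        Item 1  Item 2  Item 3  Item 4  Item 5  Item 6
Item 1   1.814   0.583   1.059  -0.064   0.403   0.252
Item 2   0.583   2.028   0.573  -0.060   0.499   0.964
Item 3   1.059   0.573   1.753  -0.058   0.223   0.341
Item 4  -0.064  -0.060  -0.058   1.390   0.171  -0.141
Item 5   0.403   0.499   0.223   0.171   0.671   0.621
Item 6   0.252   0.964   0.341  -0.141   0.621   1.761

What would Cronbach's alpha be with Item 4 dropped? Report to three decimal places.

α = 0.724

Remaining items: Item 1, Item 2, Item 3, Item 5, Item 6 (k = 5).
sum of item variances = 1.814 + 2.028 + 1.753 + 0.671 + 1.761 = 8.027
σ²_total = 8.027 + 2 × 5.518 = 19.063
α (item deleted) = (5/4)·(1 − 8.027/19.063) = 0.724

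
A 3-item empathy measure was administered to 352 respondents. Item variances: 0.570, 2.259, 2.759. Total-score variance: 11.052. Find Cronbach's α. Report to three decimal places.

Cronbach's α = 0.742

Σσ²ᵢ = 0.570 + 2.259 + 2.759 = 5.588
α = (k/(k−1))·(1 − Σσ²ᵢ/total variance) = (3/2)·(1 − 5.588/11.052) = 0.742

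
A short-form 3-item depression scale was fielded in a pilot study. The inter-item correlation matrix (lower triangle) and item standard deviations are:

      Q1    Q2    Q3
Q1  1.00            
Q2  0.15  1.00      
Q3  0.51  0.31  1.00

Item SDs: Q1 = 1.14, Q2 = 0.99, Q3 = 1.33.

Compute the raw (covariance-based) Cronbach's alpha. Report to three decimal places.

α = 0.600

Σσ²ᵢ = 1.14² + 0.99² + 1.33² = 4.0486
Covariances σ_ij = r_ij · s_i · s_j:
  σ(Q1,Q2) = 0.15 × 1.14 × 0.99 = 0.1693
  σ(Q1,Q3) = 0.51 × 1.14 × 1.33 = 0.7733
  σ(Q2,Q3) = 0.31 × 0.99 × 1.33 = 0.4082
σ²_T = Σσ²ᵢ + 2·Σσ_ij = 4.0486 + 2 × 1.3508 = 6.7502
α = (3/2)·(1 − 4.0486/6.7502) = 0.600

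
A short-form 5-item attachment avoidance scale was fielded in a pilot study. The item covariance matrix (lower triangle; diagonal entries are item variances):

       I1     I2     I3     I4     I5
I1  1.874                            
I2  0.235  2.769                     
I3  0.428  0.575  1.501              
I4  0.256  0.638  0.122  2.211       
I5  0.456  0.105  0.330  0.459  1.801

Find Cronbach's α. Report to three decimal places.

ΣVar(i) = 1.874 + 2.769 + 1.501 + 2.211 + 1.801 = 10.156
Sum of off-diagonal covariances = 3.604
Var(T) = 10.156 + 2 × 3.604 = 17.364
α = (k/(k−1))·(1 − ΣVar(i)/Var(T)) = (5/4)·(1 − 10.156/17.364) = 0.519

α = 0.519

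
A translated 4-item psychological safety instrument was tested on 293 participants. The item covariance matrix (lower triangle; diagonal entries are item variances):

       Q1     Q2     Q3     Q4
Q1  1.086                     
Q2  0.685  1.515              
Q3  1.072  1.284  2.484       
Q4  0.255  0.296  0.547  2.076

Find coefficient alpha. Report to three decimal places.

coefficient alpha = 0.715

ΣVar(i) = 1.086 + 1.515 + 2.484 + 2.076 = 7.161
Sum of off-diagonal covariances = 4.139
total variance = 7.161 + 2 × 4.139 = 15.439
α = (k/(k−1))·(1 − ΣVar(i)/total variance) = (4/3)·(1 − 7.161/15.439) = 0.715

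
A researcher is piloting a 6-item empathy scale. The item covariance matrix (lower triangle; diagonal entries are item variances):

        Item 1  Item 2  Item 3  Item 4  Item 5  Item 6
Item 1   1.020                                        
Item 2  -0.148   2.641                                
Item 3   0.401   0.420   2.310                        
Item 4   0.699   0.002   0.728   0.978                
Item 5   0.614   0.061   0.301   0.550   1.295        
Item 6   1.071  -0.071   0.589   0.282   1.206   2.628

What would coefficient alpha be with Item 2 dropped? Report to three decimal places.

Remaining items: Item 1, Item 3, Item 4, Item 5, Item 6 (k = 5).
Σσᵢ² = 1.020 + 2.310 + 0.978 + 1.295 + 2.628 = 8.231
Var(T) = 8.231 + 2 × 6.441 = 21.113
α (item deleted) = (5/4)·(1 − 8.231/21.113) = 0.763

α = 0.763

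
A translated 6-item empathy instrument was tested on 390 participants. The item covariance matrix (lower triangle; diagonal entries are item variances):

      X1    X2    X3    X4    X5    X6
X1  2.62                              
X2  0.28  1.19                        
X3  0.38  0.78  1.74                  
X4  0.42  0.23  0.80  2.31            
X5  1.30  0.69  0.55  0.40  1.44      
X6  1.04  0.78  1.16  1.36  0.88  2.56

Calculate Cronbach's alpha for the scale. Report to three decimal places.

Cronbach's alpha = 0.781

ΣVar(i) = 2.62 + 1.19 + 1.74 + 2.31 + 1.44 + 2.56 = 11.86
Σ_{i<j} σ_ij = 11.05
total variance = 11.86 + 2 × 11.05 = 33.96
α = (k/(k−1))·(1 − ΣVar(i)/total variance) = (6/5)·(1 − 11.86/33.96) = 0.781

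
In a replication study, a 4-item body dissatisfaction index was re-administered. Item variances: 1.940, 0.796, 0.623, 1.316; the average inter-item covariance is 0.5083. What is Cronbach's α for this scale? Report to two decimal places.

ΣVar(i) = 1.940 + 0.796 + 0.623 + 1.316 = 4.675
Sum of the 6 distinct covariances = 6 × 0.5083 = 3.0498
σ²_total = ΣVar(i) + 2·Σcov = 4.675 + 2 × 3.0498 = 10.7746
α = (4/3)·(1 − 4.675/10.7746) = 0.75

α = 0.75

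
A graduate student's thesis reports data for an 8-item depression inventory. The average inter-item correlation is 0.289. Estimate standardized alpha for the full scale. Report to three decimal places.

Standardized α = k·r̄ / (1 + (k−1)·r̄) = 8 × 0.289 / (1 + 7 × 0.289)
  = 2.3120 / 3.0230 = 0.765

standardized alpha = 0.765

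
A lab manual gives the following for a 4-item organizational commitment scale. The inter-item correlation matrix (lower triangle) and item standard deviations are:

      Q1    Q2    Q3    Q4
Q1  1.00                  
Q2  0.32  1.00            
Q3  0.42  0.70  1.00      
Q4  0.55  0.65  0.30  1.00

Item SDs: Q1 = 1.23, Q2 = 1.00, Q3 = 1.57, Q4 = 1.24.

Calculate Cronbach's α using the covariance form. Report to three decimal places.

α = 0.776

Σσ²ᵢ = 1.23² + 1.00² + 1.57² + 1.24² = 6.5154
Covariances σ_ij = r_ij · s_i · s_j:
  σ(Q1,Q2) = 0.32 × 1.23 × 1.00 = 0.3936
  σ(Q1,Q3) = 0.42 × 1.23 × 1.57 = 0.8111
  σ(Q1,Q4) = 0.55 × 1.23 × 1.24 = 0.8389
  σ(Q2,Q3) = 0.70 × 1.00 × 1.57 = 1.0990
  σ(Q2,Q4) = 0.65 × 1.00 × 1.24 = 0.8060
  σ(Q3,Q4) = 0.30 × 1.57 × 1.24 = 0.5840
σ²_T = Σσ²ᵢ + 2·Σσ_ij = 6.5154 + 2 × 4.5326 = 15.5806
α = (4/3)·(1 − 6.5154/15.5806) = 0.776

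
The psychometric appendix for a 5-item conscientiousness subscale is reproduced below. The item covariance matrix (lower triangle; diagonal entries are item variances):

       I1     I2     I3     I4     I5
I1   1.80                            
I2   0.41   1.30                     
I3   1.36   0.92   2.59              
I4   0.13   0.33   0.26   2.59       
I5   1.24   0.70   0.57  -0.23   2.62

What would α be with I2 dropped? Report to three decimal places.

Remaining items: I1, I3, I4, I5 (k = 4).
Σσ²ᵢ = 1.80 + 2.59 + 2.59 + 2.62 = 9.60
Var(T) = 9.60 + 2 × 3.33 = 16.26
α (item deleted) = (4/3)·(1 − 9.60/16.26) = 0.546

α = 0.546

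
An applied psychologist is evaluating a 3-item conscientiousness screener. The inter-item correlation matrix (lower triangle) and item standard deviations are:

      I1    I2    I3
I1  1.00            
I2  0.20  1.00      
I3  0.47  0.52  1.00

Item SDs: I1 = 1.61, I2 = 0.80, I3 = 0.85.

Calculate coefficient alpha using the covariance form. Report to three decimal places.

Σσ²ᵢ = 1.61² + 0.80² + 0.85² = 3.9546
Covariances σ_ij = r_ij · s_i · s_j:
  σ(I1,I2) = 0.20 × 1.61 × 0.80 = 0.2576
  σ(I1,I3) = 0.47 × 1.61 × 0.85 = 0.6432
  σ(I2,I3) = 0.52 × 0.80 × 0.85 = 0.3536
σ²_T = Σσ²ᵢ + 2·Σσ_ij = 3.9546 + 2 × 1.2544 = 6.4634
α = (3/2)·(1 − 3.9546/6.4634) = 0.582

α = 0.582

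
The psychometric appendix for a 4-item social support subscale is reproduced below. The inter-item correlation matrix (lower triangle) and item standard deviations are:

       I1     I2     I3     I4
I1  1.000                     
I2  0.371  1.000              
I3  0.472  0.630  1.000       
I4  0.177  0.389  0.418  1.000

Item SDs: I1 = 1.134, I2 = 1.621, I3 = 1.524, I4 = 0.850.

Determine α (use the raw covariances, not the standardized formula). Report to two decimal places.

Σσ²ᵢ = 1.134² + 1.621² + 1.524² + 0.850² = 6.9587
Covariances σ_ij = r_ij · s_i · s_j:
  σ(I1,I2) = 0.371 × 1.134 × 1.621 = 0.6820
  σ(I1,I3) = 0.472 × 1.134 × 1.524 = 0.8157
  σ(I1,I4) = 0.177 × 1.134 × 0.850 = 0.1706
  σ(I2,I3) = 0.630 × 1.621 × 1.524 = 1.5564
  σ(I2,I4) = 0.389 × 1.621 × 0.850 = 0.5360
  σ(I3,I4) = 0.418 × 1.524 × 0.850 = 0.5415
σ²_T = Σσ²ᵢ + 2·Σσ_ij = 6.9587 + 2 × 4.3022 = 15.5631
α = (4/3)·(1 − 6.9587/15.5631) = 0.74

α = 0.74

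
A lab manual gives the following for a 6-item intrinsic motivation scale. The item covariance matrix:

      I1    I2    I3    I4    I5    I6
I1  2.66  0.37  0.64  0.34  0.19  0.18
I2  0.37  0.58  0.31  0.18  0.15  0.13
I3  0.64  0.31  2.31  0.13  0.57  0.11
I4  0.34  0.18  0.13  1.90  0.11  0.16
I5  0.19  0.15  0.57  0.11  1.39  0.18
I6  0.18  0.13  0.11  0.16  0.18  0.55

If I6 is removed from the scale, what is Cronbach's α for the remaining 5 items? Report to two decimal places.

Remaining items: I1, I2, I3, I4, I5 (k = 5).
Σσᵢ² = 2.66 + 0.58 + 2.31 + 1.90 + 1.39 = 8.84
Var(T) = 8.84 + 2 × 2.99 = 14.82
α (item deleted) = (5/4)·(1 − 8.84/14.82) = 0.50

α = 0.50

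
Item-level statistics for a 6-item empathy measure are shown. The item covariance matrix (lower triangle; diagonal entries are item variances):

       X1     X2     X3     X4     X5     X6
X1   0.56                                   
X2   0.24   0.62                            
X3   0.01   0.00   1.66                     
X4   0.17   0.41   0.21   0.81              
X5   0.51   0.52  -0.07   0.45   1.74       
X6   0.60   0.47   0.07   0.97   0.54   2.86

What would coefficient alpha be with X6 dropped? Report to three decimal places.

Remaining items: X1, X2, X3, X4, X5 (k = 5).
Σσ²ᵢ = 0.56 + 0.62 + 1.66 + 0.81 + 1.74 = 5.39
Var(T) = 5.39 + 2 × 2.45 = 10.29
α (item deleted) = (5/4)·(1 − 5.39/10.29) = 0.595

coefficient alpha = 0.595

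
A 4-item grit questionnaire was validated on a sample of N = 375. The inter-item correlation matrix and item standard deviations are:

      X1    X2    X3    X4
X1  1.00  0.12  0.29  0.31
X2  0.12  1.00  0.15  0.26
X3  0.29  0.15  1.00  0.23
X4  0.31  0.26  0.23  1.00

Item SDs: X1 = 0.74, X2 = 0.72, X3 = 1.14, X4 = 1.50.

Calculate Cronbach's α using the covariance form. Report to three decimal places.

α = 0.514

Σσ²ᵢ = 0.74² + 0.72² + 1.14² + 1.50² = 4.6156
Covariances σ_ij = r_ij · s_i · s_j:
  σ(X1,X2) = 0.12 × 0.74 × 0.72 = 0.0639
  σ(X1,X3) = 0.29 × 0.74 × 1.14 = 0.2446
  σ(X1,X4) = 0.31 × 0.74 × 1.50 = 0.3441
  σ(X2,X3) = 0.15 × 0.72 × 1.14 = 0.1231
  σ(X2,X4) = 0.26 × 0.72 × 1.50 = 0.2808
  σ(X3,X4) = 0.23 × 1.14 × 1.50 = 0.3933
σ²_T = Σσ²ᵢ + 2·Σσ_ij = 4.6156 + 2 × 1.4498 = 7.5152
α = (4/3)·(1 − 4.6156/7.5152) = 0.514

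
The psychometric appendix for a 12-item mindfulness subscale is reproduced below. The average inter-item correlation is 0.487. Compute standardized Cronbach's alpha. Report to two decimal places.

Standardized α = k·r̄ / (1 + (k−1)·r̄) = 12 × 0.487 / (1 + 11 × 0.487)
  = 5.8440 / 6.3570 = 0.92

α = 0.92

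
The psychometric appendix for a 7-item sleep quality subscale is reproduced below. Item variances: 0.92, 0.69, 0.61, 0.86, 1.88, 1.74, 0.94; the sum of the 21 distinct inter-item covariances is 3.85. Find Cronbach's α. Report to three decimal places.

sum of item variances = 0.92 + 0.69 + 0.61 + 0.86 + 1.88 + 1.74 + 0.94 = 7.64
Sum of distinct covariances = 3.85
total variance = sum of item variances + 2·Σcov = 7.64 + 2 × 3.85 = 15.34
α = (7/6)·(1 − 7.64/15.34) = 0.586

α = 0.586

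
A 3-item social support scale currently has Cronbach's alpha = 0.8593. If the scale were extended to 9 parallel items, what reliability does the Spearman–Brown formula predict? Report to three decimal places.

Length factor m = 9/3 = 3.0000
α' = m·α / (1 + (m−1)·α)
   = 9/3 × 0.8593 / (1 + (9/3 − 1) × 0.8593)
   = 2.5779 / 2.7186 = 0.948

predicted reliability = 0.948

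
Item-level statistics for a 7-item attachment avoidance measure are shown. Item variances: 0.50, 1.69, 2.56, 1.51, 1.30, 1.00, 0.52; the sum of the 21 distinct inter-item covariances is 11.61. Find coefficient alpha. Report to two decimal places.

α = 0.84

Σσᵢ² = 0.50 + 1.69 + 2.56 + 1.51 + 1.30 + 1.00 + 0.52 = 9.08
Sum of distinct covariances = 11.61
Var(T) = Σσᵢ² + 2·Σcov = 9.08 + 2 × 11.61 = 32.30
α = (7/6)·(1 − 9.08/32.30) = 0.84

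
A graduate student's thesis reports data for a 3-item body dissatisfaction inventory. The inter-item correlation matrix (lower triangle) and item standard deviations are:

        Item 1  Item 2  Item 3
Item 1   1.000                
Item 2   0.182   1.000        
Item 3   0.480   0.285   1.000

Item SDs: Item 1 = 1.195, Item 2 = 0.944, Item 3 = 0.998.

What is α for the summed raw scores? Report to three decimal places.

Σσ²ᵢ = 1.195² + 0.944² + 0.998² = 3.3152
Covariances σ_ij = r_ij · s_i · s_j:
  σ(Item 1,Item 2) = 0.182 × 1.195 × 0.944 = 0.2053
  σ(Item 1,Item 3) = 0.480 × 1.195 × 0.998 = 0.5725
  σ(Item 2,Item 3) = 0.285 × 0.944 × 0.998 = 0.2685
σ²_T = Σσ²ᵢ + 2·Σσ_ij = 3.3152 + 2 × 1.0463 = 5.4078
α = (3/2)·(1 − 3.3152/5.4078) = 0.580

α = 0.580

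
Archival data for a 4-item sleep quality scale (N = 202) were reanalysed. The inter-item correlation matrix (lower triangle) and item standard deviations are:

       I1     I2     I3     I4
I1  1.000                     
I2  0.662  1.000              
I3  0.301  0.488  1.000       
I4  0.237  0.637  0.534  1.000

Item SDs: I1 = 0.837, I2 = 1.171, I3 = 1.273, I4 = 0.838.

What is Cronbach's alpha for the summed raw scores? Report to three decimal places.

Σσ²ᵢ = 0.837² + 1.171² + 1.273² + 0.838² = 4.3946
Covariances σ_ij = r_ij · s_i · s_j:
  σ(I1,I2) = 0.662 × 0.837 × 1.171 = 0.6488
  σ(I1,I3) = 0.301 × 0.837 × 1.273 = 0.3207
  σ(I1,I4) = 0.237 × 0.837 × 0.838 = 0.1662
  σ(I2,I3) = 0.488 × 1.171 × 1.273 = 0.7275
  σ(I2,I4) = 0.637 × 1.171 × 0.838 = 0.6251
  σ(I3,I4) = 0.534 × 1.273 × 0.838 = 0.5697
σ²_T = Σσ²ᵢ + 2·Σσ_ij = 4.3946 + 2 × 3.0580 = 10.5106
α = (4/3)·(1 − 4.3946/10.5106) = 0.776

Cronbach's alpha = 0.776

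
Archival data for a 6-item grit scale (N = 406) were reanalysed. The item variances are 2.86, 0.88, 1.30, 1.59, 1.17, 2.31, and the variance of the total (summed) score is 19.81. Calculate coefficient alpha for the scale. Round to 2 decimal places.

ΣVar(i) = 2.86 + 0.88 + 1.30 + 1.59 + 1.17 + 2.31 = 10.11
α = (k/(k−1))·(1 − ΣVar(i)/Var(T)) = (6/5)·(1 − 10.11/19.81) = 0.59

α = 0.59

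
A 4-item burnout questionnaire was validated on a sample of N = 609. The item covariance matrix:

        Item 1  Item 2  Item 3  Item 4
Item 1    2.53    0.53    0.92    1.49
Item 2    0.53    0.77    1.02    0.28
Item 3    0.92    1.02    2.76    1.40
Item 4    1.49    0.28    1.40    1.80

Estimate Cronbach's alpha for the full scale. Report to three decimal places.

sum of item variances = 2.53 + 0.77 + 2.76 + 1.80 = 7.86
Σ_{i<j} σ_ij = 5.64
Var(T) = 7.86 + 2 × 5.64 = 19.14
α = (k/(k−1))·(1 − sum of item variances/Var(T)) = (4/3)·(1 − 7.86/19.14) = 0.786

Cronbach's alpha = 0.786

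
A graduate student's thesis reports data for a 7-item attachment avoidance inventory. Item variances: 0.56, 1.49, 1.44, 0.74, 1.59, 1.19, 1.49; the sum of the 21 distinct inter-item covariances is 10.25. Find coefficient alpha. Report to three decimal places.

α = 0.825

ΣVar(i) = 0.56 + 1.49 + 1.44 + 0.74 + 1.59 + 1.19 + 1.49 = 8.50
Sum of distinct covariances = 10.25
σ²_total = ΣVar(i) + 2·Σcov = 8.50 + 2 × 10.25 = 29.00
α = (7/6)·(1 − 8.50/29.00) = 0.825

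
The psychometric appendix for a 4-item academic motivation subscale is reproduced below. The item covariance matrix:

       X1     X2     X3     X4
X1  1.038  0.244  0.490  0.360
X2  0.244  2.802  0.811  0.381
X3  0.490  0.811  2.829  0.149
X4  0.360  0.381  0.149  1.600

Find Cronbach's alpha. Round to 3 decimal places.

sum of item variances = 1.038 + 2.802 + 2.829 + 1.600 = 8.269
Sum of off-diagonal covariances = 2.435
σ²_T = 8.269 + 2 × 2.435 = 13.139
α = (k/(k−1))·(1 − sum of item variances/σ²_T) = (4/3)·(1 − 8.269/13.139) = 0.494

Cronbach's alpha = 0.494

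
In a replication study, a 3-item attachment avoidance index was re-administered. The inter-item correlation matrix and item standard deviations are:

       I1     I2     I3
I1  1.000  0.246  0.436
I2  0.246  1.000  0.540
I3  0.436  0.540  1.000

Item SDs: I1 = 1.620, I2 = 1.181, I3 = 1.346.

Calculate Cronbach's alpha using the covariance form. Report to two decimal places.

Σσ²ᵢ = 1.620² + 1.181² + 1.346² = 5.8309
Covariances σ_ij = r_ij · s_i · s_j:
  σ(I1,I2) = 0.246 × 1.620 × 1.181 = 0.4707
  σ(I1,I3) = 0.436 × 1.620 × 1.346 = 0.9507
  σ(I2,I3) = 0.540 × 1.181 × 1.346 = 0.8584
σ²_T = Σσ²ᵢ + 2·Σσ_ij = 5.8309 + 2 × 2.2798 = 10.3905
α = (3/2)·(1 − 5.8309/10.3905) = 0.66

α = 0.66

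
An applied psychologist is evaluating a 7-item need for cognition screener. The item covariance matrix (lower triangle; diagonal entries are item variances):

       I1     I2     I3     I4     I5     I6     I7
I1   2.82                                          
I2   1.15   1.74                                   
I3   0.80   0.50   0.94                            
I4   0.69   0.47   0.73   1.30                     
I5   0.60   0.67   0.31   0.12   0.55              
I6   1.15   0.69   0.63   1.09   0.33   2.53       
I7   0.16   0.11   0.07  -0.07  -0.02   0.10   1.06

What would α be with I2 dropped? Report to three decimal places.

Remaining items: I1, I3, I4, I5, I6, I7 (k = 6).
Σσ²ᵢ = 2.82 + 0.94 + 1.30 + 0.55 + 2.53 + 1.06 = 9.20
σ²_total = 9.20 + 2 × 6.69 = 22.58
α (item deleted) = (6/5)·(1 − 9.20/22.58) = 0.711

α = 0.711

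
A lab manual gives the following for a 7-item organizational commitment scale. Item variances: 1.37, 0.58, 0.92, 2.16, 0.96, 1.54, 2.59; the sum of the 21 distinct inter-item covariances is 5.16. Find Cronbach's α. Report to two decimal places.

α = 0.59

Σσᵢ² = 1.37 + 0.58 + 0.92 + 2.16 + 0.96 + 1.54 + 2.59 = 10.12
Sum of distinct covariances = 5.16
Var(T) = Σσᵢ² + 2·Σcov = 10.12 + 2 × 5.16 = 20.44
α = (7/6)·(1 − 10.12/20.44) = 0.59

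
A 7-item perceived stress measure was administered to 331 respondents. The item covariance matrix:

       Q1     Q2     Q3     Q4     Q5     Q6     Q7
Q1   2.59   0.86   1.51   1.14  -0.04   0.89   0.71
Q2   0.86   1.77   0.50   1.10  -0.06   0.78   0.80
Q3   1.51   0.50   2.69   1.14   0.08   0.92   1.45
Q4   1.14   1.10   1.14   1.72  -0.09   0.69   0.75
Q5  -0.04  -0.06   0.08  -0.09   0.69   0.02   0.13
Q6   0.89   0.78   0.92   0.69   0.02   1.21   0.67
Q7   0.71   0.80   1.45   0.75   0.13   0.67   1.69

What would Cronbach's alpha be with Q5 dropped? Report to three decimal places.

α = 0.845

Remaining items: Q1, Q2, Q3, Q4, Q6, Q7 (k = 6).
ΣVar(i) = 2.59 + 1.77 + 2.69 + 1.72 + 1.21 + 1.69 = 11.67
Var(T) = 11.67 + 2 × 13.91 = 39.49
α (item deleted) = (6/5)·(1 − 11.67/39.49) = 0.845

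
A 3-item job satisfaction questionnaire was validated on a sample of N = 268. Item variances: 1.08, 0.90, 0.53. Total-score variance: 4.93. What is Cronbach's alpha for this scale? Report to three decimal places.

Cronbach's alpha = 0.736

sum of item variances = 1.08 + 0.90 + 0.53 = 2.51
α = (k/(k−1))·(1 − sum of item variances/σ²_T) = (3/2)·(1 − 2.51/4.93) = 0.736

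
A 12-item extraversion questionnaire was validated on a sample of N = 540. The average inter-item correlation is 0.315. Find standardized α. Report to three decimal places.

standardized α = 0.847

Standardized α = k·r̄ / (1 + (k−1)·r̄) = 12 × 0.315 / (1 + 11 × 0.315)
  = 3.7800 / 4.4650 = 0.847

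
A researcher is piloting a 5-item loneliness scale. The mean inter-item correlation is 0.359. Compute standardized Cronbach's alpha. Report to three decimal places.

Standardized α = k·r̄ / (1 + (k−1)·r̄) = 5 × 0.359 / (1 + 4 × 0.359)
  = 1.7950 / 2.4360 = 0.737

α = 0.737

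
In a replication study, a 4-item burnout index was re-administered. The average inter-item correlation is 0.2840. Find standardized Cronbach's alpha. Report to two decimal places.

standardized Cronbach's alpha = 0.61

Standardized α = k·r̄ / (1 + (k−1)·r̄) = 4 × 0.2840 / (1 + 3 × 0.2840)
  = 1.1360 / 1.8520 = 0.61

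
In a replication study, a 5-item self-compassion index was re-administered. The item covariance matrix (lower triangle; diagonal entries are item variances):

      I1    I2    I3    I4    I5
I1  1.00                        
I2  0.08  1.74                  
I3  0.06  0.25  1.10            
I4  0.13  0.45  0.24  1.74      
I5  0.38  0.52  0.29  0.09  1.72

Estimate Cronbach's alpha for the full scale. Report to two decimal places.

Cronbach's alpha = 0.51

Σσᵢ² = 1.00 + 1.74 + 1.10 + 1.74 + 1.72 = 7.30
Sum of off-diagonal covariances = 2.49
σ²_T = 7.30 + 2 × 2.49 = 12.28
α = (k/(k−1))·(1 − Σσᵢ²/σ²_T) = (5/4)·(1 − 7.30/12.28) = 0.51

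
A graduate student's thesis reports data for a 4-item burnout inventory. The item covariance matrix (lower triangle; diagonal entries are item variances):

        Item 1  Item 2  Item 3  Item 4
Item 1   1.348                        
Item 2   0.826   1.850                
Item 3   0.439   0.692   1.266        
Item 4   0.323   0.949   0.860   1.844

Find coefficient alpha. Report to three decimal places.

α = 0.753

Σσ²ᵢ = 1.348 + 1.850 + 1.266 + 1.844 = 6.308
Sum of the distinct covariances = 4.089
σ²_T = 6.308 + 2 × 4.089 = 14.486
α = (k/(k−1))·(1 − Σσ²ᵢ/σ²_T) = (4/3)·(1 − 6.308/14.486) = 0.753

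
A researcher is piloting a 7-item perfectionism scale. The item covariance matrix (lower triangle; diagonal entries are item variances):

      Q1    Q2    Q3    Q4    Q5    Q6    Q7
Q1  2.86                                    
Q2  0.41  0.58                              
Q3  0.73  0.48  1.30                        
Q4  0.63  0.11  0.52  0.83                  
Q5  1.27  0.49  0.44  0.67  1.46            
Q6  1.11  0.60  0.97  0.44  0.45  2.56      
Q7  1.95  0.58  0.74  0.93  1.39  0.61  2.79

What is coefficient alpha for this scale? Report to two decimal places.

α = 0.83

ΣVar(i) = 2.86 + 0.58 + 1.30 + 0.83 + 1.46 + 2.56 + 2.79 = 12.38
Sum of the distinct covariances = 15.52
σ²_T = 12.38 + 2 × 15.52 = 43.42
α = (k/(k−1))·(1 − ΣVar(i)/σ²_T) = (7/6)·(1 − 12.38/43.42) = 0.83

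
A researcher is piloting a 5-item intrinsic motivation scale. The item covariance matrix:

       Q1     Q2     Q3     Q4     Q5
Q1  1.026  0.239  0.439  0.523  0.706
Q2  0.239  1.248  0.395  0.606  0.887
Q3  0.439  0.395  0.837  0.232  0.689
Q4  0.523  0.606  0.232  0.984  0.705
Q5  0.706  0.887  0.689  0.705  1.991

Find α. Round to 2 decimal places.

α = 0.80

Σσ²ᵢ = 1.026 + 1.248 + 0.837 + 0.984 + 1.991 = 6.086
Sum of the distinct covariances = 5.421
Var(T) = 6.086 + 2 × 5.421 = 16.928
α = (k/(k−1))·(1 − Σσ²ᵢ/Var(T)) = (5/4)·(1 − 6.086/16.928) = 0.80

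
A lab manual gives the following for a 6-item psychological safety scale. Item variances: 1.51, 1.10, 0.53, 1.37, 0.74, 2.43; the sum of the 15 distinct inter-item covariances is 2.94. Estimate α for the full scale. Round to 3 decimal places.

sum of item variances = 1.51 + 1.10 + 0.53 + 1.37 + 0.74 + 2.43 = 7.68
Sum of distinct covariances = 2.94
σ²_T = sum of item variances + 2·Σcov = 7.68 + 2 × 2.94 = 13.56
α = (6/5)·(1 − 7.68/13.56) = 0.520

α = 0.520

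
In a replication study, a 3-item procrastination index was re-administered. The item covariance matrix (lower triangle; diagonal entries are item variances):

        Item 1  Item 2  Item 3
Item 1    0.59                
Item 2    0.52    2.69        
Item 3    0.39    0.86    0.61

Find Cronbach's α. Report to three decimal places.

Cronbach's α = 0.715

Σσ²ᵢ = 0.59 + 2.69 + 0.61 = 3.89
Sum of off-diagonal covariances = 1.77
σ²_T = 3.89 + 2 × 1.77 = 7.43
α = (k/(k−1))·(1 − Σσ²ᵢ/σ²_T) = (3/2)·(1 − 3.89/7.43) = 0.715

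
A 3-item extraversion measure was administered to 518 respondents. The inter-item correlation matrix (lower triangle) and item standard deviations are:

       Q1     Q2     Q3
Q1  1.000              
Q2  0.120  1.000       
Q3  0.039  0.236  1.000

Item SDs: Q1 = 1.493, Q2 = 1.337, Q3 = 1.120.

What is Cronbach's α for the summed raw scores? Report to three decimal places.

Σσ²ᵢ = 1.493² + 1.337² + 1.120² = 5.2710
Covariances σ_ij = r_ij · s_i · s_j:
  σ(Q1,Q2) = 0.120 × 1.493 × 1.337 = 0.2395
  σ(Q1,Q3) = 0.039 × 1.493 × 1.120 = 0.0652
  σ(Q2,Q3) = 0.236 × 1.337 × 1.120 = 0.3534
σ²_T = Σσ²ᵢ + 2·Σσ_ij = 5.2710 + 2 × 0.6581 = 6.5872
α = (3/2)·(1 − 5.2710/6.5872) = 0.300

α = 0.300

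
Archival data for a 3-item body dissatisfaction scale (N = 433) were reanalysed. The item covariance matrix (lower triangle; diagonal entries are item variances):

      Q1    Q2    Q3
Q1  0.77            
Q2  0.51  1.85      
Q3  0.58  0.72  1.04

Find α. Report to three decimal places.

sum of item variances = 0.77 + 1.85 + 1.04 = 3.66
Sum of off-diagonal covariances = 1.81
total variance = 3.66 + 2 × 1.81 = 7.28
α = (k/(k−1))·(1 − sum of item variances/total variance) = (3/2)·(1 − 3.66/7.28) = 0.746

α = 0.746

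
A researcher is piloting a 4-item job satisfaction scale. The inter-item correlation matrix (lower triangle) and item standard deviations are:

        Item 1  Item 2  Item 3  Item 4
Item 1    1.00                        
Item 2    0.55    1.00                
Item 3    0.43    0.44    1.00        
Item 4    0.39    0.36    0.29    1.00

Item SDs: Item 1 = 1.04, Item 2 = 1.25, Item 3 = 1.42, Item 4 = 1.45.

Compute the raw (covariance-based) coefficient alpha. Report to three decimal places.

Σσ²ᵢ = 1.04² + 1.25² + 1.42² + 1.45² = 6.7630
Covariances σ_ij = r_ij · s_i · s_j:
  σ(Item 1,Item 2) = 0.55 × 1.04 × 1.25 = 0.7150
  σ(Item 1,Item 3) = 0.43 × 1.04 × 1.42 = 0.6350
  σ(Item 1,Item 4) = 0.39 × 1.04 × 1.45 = 0.5881
  σ(Item 2,Item 3) = 0.44 × 1.25 × 1.42 = 0.7810
  σ(Item 2,Item 4) = 0.36 × 1.25 × 1.45 = 0.6525
  σ(Item 3,Item 4) = 0.29 × 1.42 × 1.45 = 0.5971
σ²_T = Σσ²ᵢ + 2·Σσ_ij = 6.7630 + 2 × 3.9687 = 14.7004
α = (4/3)·(1 − 6.7630/14.7004) = 0.720

α = 0.720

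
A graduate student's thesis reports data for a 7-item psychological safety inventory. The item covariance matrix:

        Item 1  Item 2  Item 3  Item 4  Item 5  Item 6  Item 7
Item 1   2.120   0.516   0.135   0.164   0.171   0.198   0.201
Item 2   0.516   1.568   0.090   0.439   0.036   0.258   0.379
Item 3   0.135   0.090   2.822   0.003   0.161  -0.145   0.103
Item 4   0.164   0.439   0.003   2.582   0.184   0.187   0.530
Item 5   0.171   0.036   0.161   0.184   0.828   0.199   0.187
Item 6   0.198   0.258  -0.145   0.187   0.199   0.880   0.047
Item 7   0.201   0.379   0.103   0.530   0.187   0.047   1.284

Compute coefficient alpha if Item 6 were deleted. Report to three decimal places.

α = 0.445

Remaining items: Item 1, Item 2, Item 3, Item 4, Item 5, Item 7 (k = 6).
sum of item variances = 2.120 + 1.568 + 2.822 + 2.582 + 0.828 + 1.284 = 11.204
σ²_total = 11.204 + 2 × 3.299 = 17.802
α (item deleted) = (6/5)·(1 − 11.204/17.802) = 0.445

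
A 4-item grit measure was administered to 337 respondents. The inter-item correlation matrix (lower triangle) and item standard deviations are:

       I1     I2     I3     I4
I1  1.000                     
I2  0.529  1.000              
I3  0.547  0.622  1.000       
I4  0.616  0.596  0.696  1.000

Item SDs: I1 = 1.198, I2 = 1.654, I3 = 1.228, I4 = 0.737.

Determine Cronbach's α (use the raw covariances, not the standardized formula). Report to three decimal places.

α = 0.823

Σσ²ᵢ = 1.198² + 1.654² + 1.228² + 0.737² = 6.2221
Covariances σ_ij = r_ij · s_i · s_j:
  σ(I1,I2) = 0.529 × 1.198 × 1.654 = 1.0482
  σ(I1,I3) = 0.547 × 1.198 × 1.228 = 0.8047
  σ(I1,I4) = 0.616 × 1.198 × 0.737 = 0.5439
  σ(I2,I3) = 0.622 × 1.654 × 1.228 = 1.2634
  σ(I2,I4) = 0.596 × 1.654 × 0.737 = 0.7265
  σ(I3,I4) = 0.696 × 1.228 × 0.737 = 0.6299
σ²_T = Σσ²ᵢ + 2·Σσ_ij = 6.2221 + 2 × 5.0166 = 16.2553
α = (4/3)·(1 − 6.2221/16.2553) = 0.823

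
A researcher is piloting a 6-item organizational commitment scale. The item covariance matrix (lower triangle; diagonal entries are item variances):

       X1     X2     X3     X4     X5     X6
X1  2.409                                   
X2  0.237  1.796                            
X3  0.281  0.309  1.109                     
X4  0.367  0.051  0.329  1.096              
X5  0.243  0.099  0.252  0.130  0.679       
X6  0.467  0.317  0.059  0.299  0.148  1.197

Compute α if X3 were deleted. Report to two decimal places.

α = 0.50

Remaining items: X1, X2, X4, X5, X6 (k = 5).
ΣVar(i) = 2.409 + 1.796 + 1.096 + 0.679 + 1.197 = 7.177
σ²_T = 7.177 + 2 × 2.358 = 11.893
α (item deleted) = (5/4)·(1 − 7.177/11.893) = 0.50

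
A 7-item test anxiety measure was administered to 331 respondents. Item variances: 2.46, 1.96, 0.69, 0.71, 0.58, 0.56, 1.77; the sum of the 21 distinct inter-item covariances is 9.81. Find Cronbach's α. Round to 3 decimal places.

α = 0.807

Σσᵢ² = 2.46 + 1.96 + 0.69 + 0.71 + 0.58 + 0.56 + 1.77 = 8.73
Sum of distinct covariances = 9.81
σ²_total = Σσᵢ² + 2·Σcov = 8.73 + 2 × 9.81 = 28.35
α = (7/6)·(1 − 8.73/28.35) = 0.807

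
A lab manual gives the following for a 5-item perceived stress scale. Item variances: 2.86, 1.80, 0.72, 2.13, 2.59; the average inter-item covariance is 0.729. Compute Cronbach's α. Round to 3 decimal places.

Σσᵢ² = 2.86 + 1.80 + 0.72 + 2.13 + 2.59 = 10.10
Sum of the 10 distinct covariances = 10 × 0.729 = 7.290
σ²_T = Σσᵢ² + 2·Σcov = 10.10 + 2 × 7.290 = 24.680
α = (5/4)·(1 − 10.10/24.680) = 0.738

Cronbach's α = 0.738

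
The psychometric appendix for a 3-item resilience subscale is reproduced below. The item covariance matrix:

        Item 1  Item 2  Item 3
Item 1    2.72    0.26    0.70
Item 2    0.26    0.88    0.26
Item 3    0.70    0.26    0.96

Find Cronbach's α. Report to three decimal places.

Cronbach's α = 0.523

Σσᵢ² = 2.72 + 0.88 + 0.96 = 4.56
Sum of the distinct covariances = 1.22
Var(T) = 4.56 + 2 × 1.22 = 7.00
α = (k/(k−1))·(1 − Σσᵢ²/Var(T)) = (3/2)·(1 − 4.56/7.00) = 0.523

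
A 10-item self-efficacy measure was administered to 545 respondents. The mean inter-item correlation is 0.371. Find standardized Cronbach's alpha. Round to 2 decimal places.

Standardized α = k·r̄ / (1 + (k−1)·r̄) = 10 × 0.371 / (1 + 9 × 0.371)
  = 3.7100 / 4.3390 = 0.86

standardized Cronbach's alpha = 0.86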